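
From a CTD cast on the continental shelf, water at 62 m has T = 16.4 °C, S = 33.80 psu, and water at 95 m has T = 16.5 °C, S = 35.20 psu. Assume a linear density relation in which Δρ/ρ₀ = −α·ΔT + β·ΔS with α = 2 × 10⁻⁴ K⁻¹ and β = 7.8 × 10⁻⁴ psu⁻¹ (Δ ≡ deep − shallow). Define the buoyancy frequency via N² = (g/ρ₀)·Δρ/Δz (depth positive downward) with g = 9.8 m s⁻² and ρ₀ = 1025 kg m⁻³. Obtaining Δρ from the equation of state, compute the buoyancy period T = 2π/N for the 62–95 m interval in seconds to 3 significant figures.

352 s

ΔT = +0.1 K, ΔS = +1.40 psu (deep − shallow).
Δρ/ρ₀ = −αΔT + βΔS = -2.00 × 10⁻⁵ + 1.092 × 10⁻³ = 1.072 × 10⁻³, so Δρ ≈ 1.099 kg m⁻³.
N² = (g/ρ₀)·Δρ/Δz = g·(Δρ/ρ₀)/Δz = 9.8 × 1.072 × 10⁻³ / 33 = 3.1835 × 10⁻⁴ s⁻².
N = √(3.1835 × 10⁻⁴) = 0.017842 rad s⁻¹ → T = 2π/N = 352.16 s ≈ 352 s.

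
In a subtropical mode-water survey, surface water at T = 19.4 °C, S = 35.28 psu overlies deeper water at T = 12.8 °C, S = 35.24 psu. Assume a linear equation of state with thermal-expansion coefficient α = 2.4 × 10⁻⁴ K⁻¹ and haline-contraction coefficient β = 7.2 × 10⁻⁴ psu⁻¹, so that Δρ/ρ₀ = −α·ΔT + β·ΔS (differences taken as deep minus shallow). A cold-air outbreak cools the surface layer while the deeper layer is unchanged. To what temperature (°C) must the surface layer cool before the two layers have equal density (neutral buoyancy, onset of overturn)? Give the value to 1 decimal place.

12.9 °C

Neutral buoyancy requires Δρ = 0, i.e. −α(T_deep − T_surf′) + β(S_deep − S_surf) = 0.
T_surf′ = T_deep − (β/α)·ΔS = 12.8 − (7.2 × 10⁻⁴/2.4 × 10⁻⁴)·(-0.04) = 12.920 °C.
Cooling required: 19.4 − (12.920) = 6.480 °C.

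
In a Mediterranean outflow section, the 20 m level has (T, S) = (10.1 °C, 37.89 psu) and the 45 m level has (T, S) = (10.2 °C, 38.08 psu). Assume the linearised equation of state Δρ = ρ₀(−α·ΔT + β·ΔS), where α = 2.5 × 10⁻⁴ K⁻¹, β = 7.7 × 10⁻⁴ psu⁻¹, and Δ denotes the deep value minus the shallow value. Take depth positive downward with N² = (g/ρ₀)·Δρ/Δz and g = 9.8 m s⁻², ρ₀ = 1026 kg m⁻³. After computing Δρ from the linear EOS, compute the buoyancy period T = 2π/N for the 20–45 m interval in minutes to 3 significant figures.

15.2 min

ΔT = +0.1 K, ΔS = +0.19 psu (deep − shallow).
Δρ/ρ₀ = −αΔT + βΔS = -2.50 × 10⁻⁵ + 1.463 × 10⁻⁴ = 1.213 × 10⁻⁴, so Δρ ≈ 0.1245 kg m⁻³.
N² = (g/ρ₀)·Δρ/Δz = g·(Δρ/ρ₀)/Δz = 9.8 × 1.213 × 10⁻⁴ / 25 = 4.7550 × 10⁻⁵ s⁻².
N = √(4.7550 × 10⁻⁵) = 6.8957 × 10⁻³ rad s⁻¹ → T = 2π/N = 911.17 s = 15.186 min ≈ 15.2 min.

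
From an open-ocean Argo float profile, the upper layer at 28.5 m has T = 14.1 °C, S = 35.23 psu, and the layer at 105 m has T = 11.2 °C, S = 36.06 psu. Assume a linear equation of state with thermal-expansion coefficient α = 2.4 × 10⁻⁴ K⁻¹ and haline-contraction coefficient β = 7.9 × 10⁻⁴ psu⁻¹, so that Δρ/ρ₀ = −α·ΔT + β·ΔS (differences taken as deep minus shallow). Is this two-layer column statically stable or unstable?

stable

ΔT = 11.2 − 14.1 = -2.9 K and ΔS = 36.06 − 35.23 = +0.83 psu (deep − shallow).
−αΔT = 6.96 × 10⁻⁴; βΔS = 6.557 × 10⁻⁴; sum Δρ/ρ₀ = 1.3517 × 10⁻³.
Δρ/ρ₀ > 0, so Δρ > 0: deeper water is denser → statically stable.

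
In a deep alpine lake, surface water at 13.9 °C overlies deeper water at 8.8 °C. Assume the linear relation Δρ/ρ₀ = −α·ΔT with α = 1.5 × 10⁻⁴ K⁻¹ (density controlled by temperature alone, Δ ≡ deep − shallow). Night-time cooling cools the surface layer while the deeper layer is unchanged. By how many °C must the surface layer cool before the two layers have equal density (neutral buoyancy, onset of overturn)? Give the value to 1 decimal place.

5.1 °C

With temperature the only control, equal density requires T_surf′ = T_deep.
T_surf′ = 8.8 °C.
Cooling required: 13.9 − 8.8 = 5.1 °C.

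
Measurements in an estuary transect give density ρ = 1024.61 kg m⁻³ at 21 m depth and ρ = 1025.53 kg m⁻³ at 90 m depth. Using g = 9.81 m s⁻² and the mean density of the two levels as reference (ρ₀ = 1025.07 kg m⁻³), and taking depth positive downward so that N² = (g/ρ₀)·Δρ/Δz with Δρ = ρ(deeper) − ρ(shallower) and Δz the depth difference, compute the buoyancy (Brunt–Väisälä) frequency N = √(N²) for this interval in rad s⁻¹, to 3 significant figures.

0.0113 rad s⁻¹

Δρ = 1025.53 − 1024.61 = 0.92 kg m⁻³ over Δz = 90 − 21 = 69 m.
N² = (9.81/1025.07) × (0.92/69) = 1.2760 × 10⁻⁴ s⁻².
N = √(1.2760 × 10⁻⁴) = 0.011296 rad s⁻¹ ≈ 0.0113 rad s⁻¹.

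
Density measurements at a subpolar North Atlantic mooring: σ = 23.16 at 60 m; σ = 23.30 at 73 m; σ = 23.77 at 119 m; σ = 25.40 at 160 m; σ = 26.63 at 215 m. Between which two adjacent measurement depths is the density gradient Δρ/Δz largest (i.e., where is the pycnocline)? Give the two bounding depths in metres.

119–160 m

Compute the density gradient over each adjacent pair:
  60–73 m: Δρ/Δz = 0.14/13 = 0.011 kg m⁻⁴
  73–119 m: Δρ/Δz = 0.47/46 = 0.010 kg m⁻⁴
  119–160 m: Δρ/Δz = 1.63/41 = 0.040 kg m⁻⁴
  160–215 m: Δρ/Δz = 1.23/55 = 0.022 kg m⁻⁴
The largest gradient is in the 119–160 m interval — the pycnocline.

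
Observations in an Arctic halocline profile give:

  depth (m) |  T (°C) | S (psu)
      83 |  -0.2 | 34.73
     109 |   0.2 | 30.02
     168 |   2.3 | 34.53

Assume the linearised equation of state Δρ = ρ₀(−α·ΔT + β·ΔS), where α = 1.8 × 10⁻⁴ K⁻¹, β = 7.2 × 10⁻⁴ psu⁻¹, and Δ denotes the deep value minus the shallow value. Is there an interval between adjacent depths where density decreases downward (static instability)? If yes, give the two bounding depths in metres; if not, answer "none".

Evaluate Δρ/ρ₀ = −αΔT + βΔS across each adjacent pair:
  83–109 m: −αΔT+βΔS = −(1.8 × 10⁻⁴)(+0.4)+(7.2 × 10⁻⁴)(-4.71) = -3.5 × 10⁻³ → UNSTABLE
  109–168 m: −αΔT+βΔS = −(1.8 × 10⁻⁴)(+2.1)+(7.2 × 10⁻⁴)(+4.51) = 2.9 × 10⁻³ → stable
The 83–109 m interval has Δρ < 0: lighter water underlies denser water.

83–109 m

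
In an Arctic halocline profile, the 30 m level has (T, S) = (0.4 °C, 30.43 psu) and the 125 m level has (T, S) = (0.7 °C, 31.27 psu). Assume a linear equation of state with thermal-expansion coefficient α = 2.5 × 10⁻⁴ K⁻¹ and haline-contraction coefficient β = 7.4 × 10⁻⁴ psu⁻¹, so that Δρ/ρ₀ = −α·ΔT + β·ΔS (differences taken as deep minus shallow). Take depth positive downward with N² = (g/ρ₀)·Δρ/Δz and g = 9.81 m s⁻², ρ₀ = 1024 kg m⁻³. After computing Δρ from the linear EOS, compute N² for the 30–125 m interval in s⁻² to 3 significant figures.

ΔT = +0.3 K, ΔS = +0.84 psu (deep − shallow).
Δρ/ρ₀ = −αΔT + βΔS = -7.50 × 10⁻⁵ + 6.216 × 10⁻⁴ = 5.466 × 10⁻⁴, so Δρ ≈ 0.5597 kg m⁻³.
N² = (g/ρ₀)·Δρ/Δz = g·(Δρ/ρ₀)/Δz = 9.81 × 5.466 × 10⁻⁴ / 95 = 5.6444 × 10⁻⁵ s⁻² ≈ 5.64 × 10⁻⁵ s⁻².

5.64 × 10⁻⁵ s⁻²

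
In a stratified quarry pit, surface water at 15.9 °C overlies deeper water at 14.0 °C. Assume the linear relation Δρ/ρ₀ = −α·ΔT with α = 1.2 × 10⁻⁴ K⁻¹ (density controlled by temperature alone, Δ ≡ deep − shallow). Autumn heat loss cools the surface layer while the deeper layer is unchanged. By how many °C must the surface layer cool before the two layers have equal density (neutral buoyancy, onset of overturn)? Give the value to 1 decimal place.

With temperature the only control, equal density requires T_surf′ = T_deep.
T_surf′ = 14.0 °C.
Cooling required: 15.9 − 14.0 = 1.9 °C.

1.9 °C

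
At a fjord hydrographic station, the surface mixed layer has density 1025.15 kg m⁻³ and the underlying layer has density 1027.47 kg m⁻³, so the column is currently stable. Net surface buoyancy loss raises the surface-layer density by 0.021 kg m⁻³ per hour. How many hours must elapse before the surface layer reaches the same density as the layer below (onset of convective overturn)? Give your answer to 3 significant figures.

110 hours

Density deficit of the surface layer: 1027.47 − 1025.15 = 2.32 kg m⁻³.
Required change = 2.32 / 0.021 = 110 hours.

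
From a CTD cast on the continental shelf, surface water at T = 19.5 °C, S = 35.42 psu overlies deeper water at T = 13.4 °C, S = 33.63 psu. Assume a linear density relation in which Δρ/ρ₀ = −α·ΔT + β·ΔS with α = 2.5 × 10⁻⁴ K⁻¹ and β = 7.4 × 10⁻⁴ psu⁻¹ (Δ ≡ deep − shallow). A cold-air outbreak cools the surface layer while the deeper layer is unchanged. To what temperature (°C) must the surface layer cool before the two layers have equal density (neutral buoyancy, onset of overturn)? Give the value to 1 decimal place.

18.7 °C

Neutral buoyancy requires Δρ = 0, i.e. −α(T_deep − T_surf′) + β(S_deep − S_surf) = 0.
T_surf′ = T_deep − (β/α)·ΔS = 13.4 − (7.4 × 10⁻⁴/2.5 × 10⁻⁴)·(-1.79) = 18.698 °C.
Cooling required: 19.5 − (18.698) = 0.802 °C.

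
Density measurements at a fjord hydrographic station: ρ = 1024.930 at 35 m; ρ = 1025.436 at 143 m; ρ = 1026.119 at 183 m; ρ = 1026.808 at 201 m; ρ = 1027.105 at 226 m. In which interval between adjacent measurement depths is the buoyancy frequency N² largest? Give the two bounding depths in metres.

183–201 m

Compute the density gradient over each adjacent pair:
  35–143 m: Δρ/Δz = 0.506/108 = 4.7 × 10⁻³ kg m⁻⁴
  143–183 m: Δρ/Δz = 0.683/40 = 0.017 kg m⁻⁴
  183–201 m: Δρ/Δz = 0.689/18 = 0.038 kg m⁻⁴
  201–226 m: Δρ/Δz = 0.297/25 = 0.012 kg m⁻⁴
The largest gradient is in the 183–201 m interval — the pycnocline.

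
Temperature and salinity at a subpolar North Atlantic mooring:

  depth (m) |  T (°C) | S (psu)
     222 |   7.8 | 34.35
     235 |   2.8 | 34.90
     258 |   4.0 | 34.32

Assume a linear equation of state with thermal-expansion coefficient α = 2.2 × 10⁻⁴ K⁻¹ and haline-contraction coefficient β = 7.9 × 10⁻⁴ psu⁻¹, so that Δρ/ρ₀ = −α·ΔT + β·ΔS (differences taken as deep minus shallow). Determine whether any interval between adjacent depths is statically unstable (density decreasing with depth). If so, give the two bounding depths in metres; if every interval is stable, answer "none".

Evaluate Δρ/ρ₀ = −αΔT + βΔS across each adjacent pair:
  222–235 m: −αΔT+βΔS = −(2.2 × 10⁻⁴)(-5.0)+(7.9 × 10⁻⁴)(+0.55) = 1.5 × 10⁻³ → stable
  235–258 m: −αΔT+βΔS = −(2.2 × 10⁻⁴)(+1.2)+(7.9 × 10⁻⁴)(-0.58) = -7.2 × 10⁻⁴ → UNSTABLE
The 235–258 m interval has Δρ < 0: lighter water underlies denser water.

235–258 m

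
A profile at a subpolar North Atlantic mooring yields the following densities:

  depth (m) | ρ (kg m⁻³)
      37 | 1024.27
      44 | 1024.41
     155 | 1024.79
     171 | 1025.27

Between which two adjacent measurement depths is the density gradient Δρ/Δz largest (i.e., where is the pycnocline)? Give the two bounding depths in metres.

155–171 m

Compute the density gradient over each adjacent pair:
  37–44 m: Δρ/Δz = 0.14/7 = 0.020 kg m⁻⁴
  44–155 m: Δρ/Δz = 0.38/111 = 3.4 × 10⁻³ kg m⁻⁴
  155–171 m: Δρ/Δz = 0.48/16 = 0.030 kg m⁻⁴
The largest gradient is in the 155–171 m interval — the pycnocline.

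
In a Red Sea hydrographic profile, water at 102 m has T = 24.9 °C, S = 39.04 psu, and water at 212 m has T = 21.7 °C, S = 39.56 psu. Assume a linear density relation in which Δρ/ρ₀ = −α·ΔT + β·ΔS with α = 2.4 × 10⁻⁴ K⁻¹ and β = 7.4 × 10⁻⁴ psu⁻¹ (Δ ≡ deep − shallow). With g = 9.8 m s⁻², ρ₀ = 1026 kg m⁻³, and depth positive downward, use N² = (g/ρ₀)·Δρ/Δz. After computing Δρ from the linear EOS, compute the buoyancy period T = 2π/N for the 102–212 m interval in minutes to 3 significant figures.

ΔT = -3.2 K, ΔS = +0.52 psu (deep − shallow).
Δρ/ρ₀ = −αΔT + βΔS = 7.68 × 10⁻⁴ + 3.848 × 10⁻⁴ = 1.1528 × 10⁻³, so Δρ ≈ 1.183 kg m⁻³.
N² = (g/ρ₀)·Δρ/Δz = g·(Δρ/ρ₀)/Δz = 9.8 × 1.1528 × 10⁻³ / 110 = 1.0270 × 10⁻⁴ s⁻².
N = √(1.0270 × 10⁻⁴) = 0.010134 rad s⁻¹ → T = 2π/N = 620.01 s = 10.333 min ≈ 10.3 min.

10.3 min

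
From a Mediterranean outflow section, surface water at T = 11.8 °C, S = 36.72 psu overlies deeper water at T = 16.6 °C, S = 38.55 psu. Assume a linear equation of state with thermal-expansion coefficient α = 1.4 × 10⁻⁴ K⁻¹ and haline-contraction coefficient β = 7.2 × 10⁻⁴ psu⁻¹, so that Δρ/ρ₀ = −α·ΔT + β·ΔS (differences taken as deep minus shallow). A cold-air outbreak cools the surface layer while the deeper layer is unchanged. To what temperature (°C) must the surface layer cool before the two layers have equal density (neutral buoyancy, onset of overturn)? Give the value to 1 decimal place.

Neutral buoyancy requires Δρ = 0, i.e. −α(T_deep − T_surf′) + β(S_deep − S_surf) = 0.
T_surf′ = T_deep − (β/α)·ΔS = 16.6 − (7.2 × 10⁻⁴/1.4 × 10⁻⁴)·(+1.83) = 7.189 °C.
Cooling required: 11.8 − (7.189) = 4.611 °C.

7.2 °C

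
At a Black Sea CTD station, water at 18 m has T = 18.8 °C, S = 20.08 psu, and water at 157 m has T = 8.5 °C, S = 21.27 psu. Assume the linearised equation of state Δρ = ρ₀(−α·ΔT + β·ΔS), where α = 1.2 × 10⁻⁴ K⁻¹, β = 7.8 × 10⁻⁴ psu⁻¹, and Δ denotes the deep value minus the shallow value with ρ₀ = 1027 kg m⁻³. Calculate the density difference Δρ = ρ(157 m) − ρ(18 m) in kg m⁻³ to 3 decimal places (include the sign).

+2.223 kg m⁻³

ΔT = -10.3 K, ΔS = +1.19 psu (deep − shallow).
Δρ/ρ₀ = −(1.2 × 10⁻⁴)(-10.3) + (7.8 × 10⁻⁴)(+1.19) = 2.1642 × 10⁻³.
Δρ = 1027 × (2.1642 × 10⁻³) = +2.223 kg m⁻³.
Positive Δρ: denser below, stable.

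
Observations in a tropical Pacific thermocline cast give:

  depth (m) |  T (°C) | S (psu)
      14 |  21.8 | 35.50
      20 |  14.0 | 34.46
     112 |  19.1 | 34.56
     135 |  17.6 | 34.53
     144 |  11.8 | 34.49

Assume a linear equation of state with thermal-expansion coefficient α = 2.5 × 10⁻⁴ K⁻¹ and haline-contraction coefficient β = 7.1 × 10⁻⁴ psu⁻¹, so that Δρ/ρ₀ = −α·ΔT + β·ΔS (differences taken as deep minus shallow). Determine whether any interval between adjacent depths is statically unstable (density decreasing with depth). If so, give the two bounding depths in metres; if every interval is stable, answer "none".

Evaluate Δρ/ρ₀ = −αΔT + βΔS across each adjacent pair:
  14–20 m: −αΔT+βΔS = −(2.5 × 10⁻⁴)(-7.8)+(7.1 × 10⁻⁴)(-1.04) = 1.2 × 10⁻³ → stable
  20–112 m: −αΔT+βΔS = −(2.5 × 10⁻⁴)(+5.1)+(7.1 × 10⁻⁴)(+0.10) = -1.2 × 10⁻³ → UNSTABLE
  112–135 m: −αΔT+βΔS = −(2.5 × 10⁻⁴)(-1.5)+(7.1 × 10⁻⁴)(-0.03) = 3.5 × 10⁻⁴ → stable
  135–144 m: −αΔT+βΔS = −(2.5 × 10⁻⁴)(-5.8)+(7.1 × 10⁻⁴)(-0.04) = 1.4 × 10⁻³ → stable
The 20–112 m interval has Δρ < 0: lighter water underlies denser water.

20–112 m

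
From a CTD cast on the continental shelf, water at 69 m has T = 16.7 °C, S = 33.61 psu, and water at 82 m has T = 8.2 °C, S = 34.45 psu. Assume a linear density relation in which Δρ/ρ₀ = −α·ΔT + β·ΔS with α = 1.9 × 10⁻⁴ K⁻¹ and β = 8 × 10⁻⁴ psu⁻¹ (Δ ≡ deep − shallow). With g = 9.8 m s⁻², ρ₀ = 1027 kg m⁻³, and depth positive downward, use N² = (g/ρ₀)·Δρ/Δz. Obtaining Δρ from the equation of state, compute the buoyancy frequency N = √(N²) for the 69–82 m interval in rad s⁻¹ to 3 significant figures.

0.0415 rad s⁻¹

ΔT = -8.5 K, ΔS = +0.84 psu (deep − shallow).
Δρ/ρ₀ = −αΔT + βΔS = 1.615 × 10⁻³ + 6.72 × 10⁻⁴ = 2.287 × 10⁻³, so Δρ ≈ 2.349 kg m⁻³.
N² = (g/ρ₀)·Δρ/Δz = g·(Δρ/ρ₀)/Δz = 9.8 × 2.287 × 10⁻³ / 13 = 1.7240 × 10⁻³ s⁻².
N = √(1.7240 × 10⁻³) = 0.041521 rad s⁻¹ ≈ 0.0415 rad s⁻¹.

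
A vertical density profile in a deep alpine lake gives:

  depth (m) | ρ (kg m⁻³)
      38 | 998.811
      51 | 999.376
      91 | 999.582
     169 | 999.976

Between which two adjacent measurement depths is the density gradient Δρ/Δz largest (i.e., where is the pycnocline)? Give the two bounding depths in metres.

38–51 m

Compute the density gradient over each adjacent pair:
  38–51 m: Δρ/Δz = 0.565/13 = 0.043 kg m⁻⁴
  51–91 m: Δρ/Δz = 0.206/40 = 5.2 × 10⁻³ kg m⁻⁴
  91–169 m: Δρ/Δz = 0.394/78 = 5.1 × 10⁻³ kg m⁻⁴
The largest gradient is in the 38–51 m interval — the pycnocline.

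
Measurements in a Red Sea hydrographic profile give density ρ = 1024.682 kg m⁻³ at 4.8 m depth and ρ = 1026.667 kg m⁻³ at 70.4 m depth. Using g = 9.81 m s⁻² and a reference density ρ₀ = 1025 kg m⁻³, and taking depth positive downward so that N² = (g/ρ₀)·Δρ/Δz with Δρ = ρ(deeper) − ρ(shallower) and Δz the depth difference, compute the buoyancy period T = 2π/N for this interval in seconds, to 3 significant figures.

369 s

Δρ = 1026.667 − 1024.682 = 1.985 kg m⁻³ over Δz = 70.4 − 4.8 = 65.6 m.
N² = (9.81/1025) × (1.985/65.6) = 2.8960 × 10⁻⁴ s⁻².
N = √(2.8960 × 10⁻⁴) = 0.017018 rad s⁻¹, so T = 2π/N = 369.21 s ≈ 369 s.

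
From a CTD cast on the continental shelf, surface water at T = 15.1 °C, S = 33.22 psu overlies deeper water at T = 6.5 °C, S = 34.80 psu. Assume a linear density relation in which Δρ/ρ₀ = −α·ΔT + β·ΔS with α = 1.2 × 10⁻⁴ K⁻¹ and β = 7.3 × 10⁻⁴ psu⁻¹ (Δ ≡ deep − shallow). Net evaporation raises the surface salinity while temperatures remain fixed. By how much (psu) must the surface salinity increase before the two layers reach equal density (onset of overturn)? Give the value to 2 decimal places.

Neutral buoyancy requires −α(T_deep − T_surf) + β(S_deep − S_surf′) = 0.
S_surf′ = S_deep − (α/β)·ΔT = 34.80 − (1.2 × 10⁻⁴/7.3 × 10⁻⁴)·(-8.6) = 36.2137 psu.
Increase required: 36.2137 − 33.22 = 2.9937 psu.

2.99 psu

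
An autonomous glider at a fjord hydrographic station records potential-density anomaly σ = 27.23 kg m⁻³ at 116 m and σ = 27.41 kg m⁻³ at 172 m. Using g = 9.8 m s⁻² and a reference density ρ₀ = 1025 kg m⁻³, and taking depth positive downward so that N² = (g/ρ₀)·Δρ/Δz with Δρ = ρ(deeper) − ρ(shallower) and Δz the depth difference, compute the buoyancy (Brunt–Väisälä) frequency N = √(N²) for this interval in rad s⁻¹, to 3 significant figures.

Δρ = 1027.41 − 1027.23 = 0.18 kg m⁻³ over Δz = 172 − 116 = 56 m.
N² = (9.8/1025) × (0.18/56) = 3.0732 × 10⁻⁵ s⁻².
N = √(3.0732 × 10⁻⁵) = 5.5436 × 10⁻³ rad s⁻¹ ≈ 5.54 × 10⁻³ rad s⁻¹.

5.54 × 10⁻³ rad s⁻¹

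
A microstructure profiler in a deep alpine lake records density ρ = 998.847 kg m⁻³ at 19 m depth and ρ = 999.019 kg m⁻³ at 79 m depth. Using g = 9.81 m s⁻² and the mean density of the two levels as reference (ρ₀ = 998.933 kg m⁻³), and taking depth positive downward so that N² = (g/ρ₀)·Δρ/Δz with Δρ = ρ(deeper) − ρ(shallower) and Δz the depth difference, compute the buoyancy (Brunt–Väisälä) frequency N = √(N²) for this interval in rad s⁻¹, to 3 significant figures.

5.31 × 10⁻³ rad s⁻¹

Δρ = 999.019 − 998.847 = 0.172 kg m⁻³ over Δz = 79 − 19 = 60 m.
N² = (9.81/998.933) × (0.172/60) = 2.8152 × 10⁻⁵ s⁻².
N = √(2.8152 × 10⁻⁵) = 5.3058 × 10⁻³ rad s⁻¹ ≈ 5.31 × 10⁻³ rad s⁻¹.
Since Δρ > 0 the layer is stably stratified.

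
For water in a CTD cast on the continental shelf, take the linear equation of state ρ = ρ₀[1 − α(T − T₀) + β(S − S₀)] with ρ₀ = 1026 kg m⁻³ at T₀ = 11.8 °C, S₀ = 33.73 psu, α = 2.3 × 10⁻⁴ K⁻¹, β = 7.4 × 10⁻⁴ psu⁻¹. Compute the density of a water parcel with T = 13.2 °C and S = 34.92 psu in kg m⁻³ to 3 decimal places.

T − T₀ = +1.4 K, S − S₀ = +1.19 psu.
Bracket = 1 − α·(+1.4) + β·(+1.19) = 1 + (5.586 × 10⁻⁴) = 1.0005586.
ρ = 1026 × 1.0005586 = 1026.573 kg m⁻³.

1026.573 kg m⁻³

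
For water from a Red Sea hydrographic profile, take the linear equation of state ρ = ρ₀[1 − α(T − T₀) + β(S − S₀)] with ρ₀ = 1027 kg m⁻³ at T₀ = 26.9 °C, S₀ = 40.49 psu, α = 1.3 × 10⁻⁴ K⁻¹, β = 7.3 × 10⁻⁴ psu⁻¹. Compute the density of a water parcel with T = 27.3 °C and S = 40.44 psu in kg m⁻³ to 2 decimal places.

T − T₀ = +0.4 K, S − S₀ = -0.05 psu.
Bracket = 1 − α·(+0.4) + β·(-0.05) = 1 + (-8.85 × 10⁻⁵) = 0.9999115.
ρ = 1027 × 0.9999115 = 1026.91 kg m⁻³.

1026.91 kg m⁻³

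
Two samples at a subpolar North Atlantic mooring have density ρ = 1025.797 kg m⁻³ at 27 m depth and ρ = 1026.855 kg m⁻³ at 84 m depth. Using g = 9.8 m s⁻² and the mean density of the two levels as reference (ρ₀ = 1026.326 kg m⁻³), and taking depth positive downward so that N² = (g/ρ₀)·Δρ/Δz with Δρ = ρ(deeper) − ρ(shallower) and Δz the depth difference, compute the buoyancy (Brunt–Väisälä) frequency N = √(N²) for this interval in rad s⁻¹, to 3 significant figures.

Δρ = 1026.855 − 1025.797 = 1.058 kg m⁻³ over Δz = 84 − 27 = 57 m.
N² = (9.8/1026.326) × (1.058/57) = 1.7724 × 10⁻⁴ s⁻².
N = √(1.7724 × 10⁻⁴) = 0.013313 rad s⁻¹ ≈ 0.0133 rad s⁻¹.

0.0133 rad s⁻¹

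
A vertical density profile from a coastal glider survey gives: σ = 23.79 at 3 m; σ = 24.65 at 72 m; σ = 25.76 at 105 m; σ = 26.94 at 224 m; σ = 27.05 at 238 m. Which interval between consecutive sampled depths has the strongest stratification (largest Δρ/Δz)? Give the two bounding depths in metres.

Compute the density gradient over each adjacent pair:
  3–72 m: Δρ/Δz = 0.86/69 = 0.012 kg m⁻⁴
  72–105 m: Δρ/Δz = 1.11/33 = 0.034 kg m⁻⁴
  105–224 m: Δρ/Δz = 1.18/119 = 9.9 × 10⁻³ kg m⁻⁴
  224–238 m: Δρ/Δz = 0.11/14 = 7.9 × 10⁻³ kg m⁻⁴
The largest gradient is in the 72–105 m interval — the pycnocline.

72–105 m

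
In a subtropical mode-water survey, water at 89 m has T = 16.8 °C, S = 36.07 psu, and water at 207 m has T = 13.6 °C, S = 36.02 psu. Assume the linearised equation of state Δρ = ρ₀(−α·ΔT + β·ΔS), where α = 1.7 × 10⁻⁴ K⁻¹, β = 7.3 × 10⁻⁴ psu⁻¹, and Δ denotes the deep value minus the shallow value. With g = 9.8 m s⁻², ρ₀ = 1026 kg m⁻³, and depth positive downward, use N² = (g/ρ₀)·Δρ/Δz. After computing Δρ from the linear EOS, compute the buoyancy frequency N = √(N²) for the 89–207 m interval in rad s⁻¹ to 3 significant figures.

6.49 × 10⁻³ rad s⁻¹

ΔT = -3.2 K, ΔS = -0.05 psu (deep − shallow).
Δρ/ρ₀ = −αΔT + βΔS = 5.44 × 10⁻⁴ − 3.65 × 10⁻⁵ = 5.075 × 10⁻⁴, so Δρ ≈ 0.5207 kg m⁻³.
N² = (g/ρ₀)·Δρ/Δz = g·(Δρ/ρ₀)/Δz = 9.8 × 5.075 × 10⁻⁴ / 118 = 4.2148 × 10⁻⁵ s⁻².
N = √(4.2148 × 10⁻⁵) = 6.4921 × 10⁻³ rad s⁻¹ ≈ 6.49 × 10⁻³ rad s⁻¹.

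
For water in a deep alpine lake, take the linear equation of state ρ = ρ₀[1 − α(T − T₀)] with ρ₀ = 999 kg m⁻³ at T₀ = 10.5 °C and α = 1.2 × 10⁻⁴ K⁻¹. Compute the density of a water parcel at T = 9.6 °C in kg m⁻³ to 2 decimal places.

T − T₀ = -0.9 K.
Bracket = 1 − α·(-0.9) = 1 + (1.08 × 10⁻⁴) = 1.0001080.
ρ = 999 × 1.0001080 = 999.11 kg m⁻³.

999.11 kg m⁻³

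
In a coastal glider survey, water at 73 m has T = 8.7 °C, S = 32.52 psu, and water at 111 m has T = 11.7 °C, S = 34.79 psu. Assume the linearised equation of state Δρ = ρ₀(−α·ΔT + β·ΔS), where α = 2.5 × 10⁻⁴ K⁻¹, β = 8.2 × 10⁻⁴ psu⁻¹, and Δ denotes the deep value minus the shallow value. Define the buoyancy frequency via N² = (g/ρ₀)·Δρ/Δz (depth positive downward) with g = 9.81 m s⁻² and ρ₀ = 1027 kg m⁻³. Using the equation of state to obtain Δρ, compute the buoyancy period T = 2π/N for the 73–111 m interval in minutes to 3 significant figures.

6.18 min

ΔT = +3.0 K, ΔS = +2.27 psu (deep − shallow).
Δρ/ρ₀ = −αΔT + βΔS = -7.50 × 10⁻⁴ + 1.8614 × 10⁻³ = 1.1114 × 10⁻³, so Δρ ≈ 1.141 kg m⁻³.
N² = (g/ρ₀)·Δρ/Δz = g·(Δρ/ρ₀)/Δz = 9.81 × 1.1114 × 10⁻³ / 38 = 2.8692 × 10⁻⁴ s⁻².
N = √(2.8692 × 10⁻⁴) = 0.016939 rad s⁻¹ → T = 2π/N = 370.93 s = 6.1822 min ≈ 6.18 min.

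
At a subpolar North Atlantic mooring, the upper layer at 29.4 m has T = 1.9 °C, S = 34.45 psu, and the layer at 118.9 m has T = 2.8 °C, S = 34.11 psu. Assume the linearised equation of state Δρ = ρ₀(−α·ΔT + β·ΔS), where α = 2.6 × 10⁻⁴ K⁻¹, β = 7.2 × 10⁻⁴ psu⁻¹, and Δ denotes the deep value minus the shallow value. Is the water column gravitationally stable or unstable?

ΔT = 2.8 − 1.9 = +0.9 K and ΔS = 34.11 − 34.45 = -0.34 psu (deep − shallow).
−αΔT = -2.34 × 10⁻⁴; βΔS = -2.448 × 10⁻⁴; sum Δρ/ρ₀ = -4.788 × 10⁻⁴.
Δρ/ρ₀ < 0, so Δρ < 0: deeper water is lighter → statically unstable; the column would overturn.

unstable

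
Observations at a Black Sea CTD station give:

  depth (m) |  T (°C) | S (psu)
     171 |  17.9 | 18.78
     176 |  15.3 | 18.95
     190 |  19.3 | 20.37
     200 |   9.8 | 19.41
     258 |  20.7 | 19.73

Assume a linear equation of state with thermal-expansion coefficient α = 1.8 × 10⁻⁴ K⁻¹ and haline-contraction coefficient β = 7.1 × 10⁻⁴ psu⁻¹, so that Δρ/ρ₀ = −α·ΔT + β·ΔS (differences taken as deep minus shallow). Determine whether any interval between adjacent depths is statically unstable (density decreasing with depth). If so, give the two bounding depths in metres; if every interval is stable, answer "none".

200–258 m

Evaluate Δρ/ρ₀ = −αΔT + βΔS across each adjacent pair:
  171–176 m: −αΔT+βΔS = −(1.8 × 10⁻⁴)(-2.6)+(7.1 × 10⁻⁴)(+0.17) = 5.9 × 10⁻⁴ → stable
  176–190 m: −αΔT+βΔS = −(1.8 × 10⁻⁴)(+4.0)+(7.1 × 10⁻⁴)(+1.42) = 2.9 × 10⁻⁴ → stable
  190–200 m: −αΔT+βΔS = −(1.8 × 10⁻⁴)(-9.5)+(7.1 × 10⁻⁴)(-0.96) = 1.0 × 10⁻³ → stable
  200–258 m: −αΔT+βΔS = −(1.8 × 10⁻⁴)(+10.9)+(7.1 × 10⁻⁴)(+0.32) = -1.7 × 10⁻³ → UNSTABLE
The 200–258 m interval has Δρ < 0: lighter water underlies denser water.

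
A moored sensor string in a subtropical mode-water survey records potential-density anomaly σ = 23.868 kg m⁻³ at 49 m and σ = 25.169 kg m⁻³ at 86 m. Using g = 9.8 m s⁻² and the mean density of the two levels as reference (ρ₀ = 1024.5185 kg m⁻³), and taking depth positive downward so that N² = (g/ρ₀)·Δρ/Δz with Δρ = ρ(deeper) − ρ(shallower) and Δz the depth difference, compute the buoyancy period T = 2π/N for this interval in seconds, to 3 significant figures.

343 s

Δρ = 1025.169 − 1023.868 = 1.301 kg m⁻³ over Δz = 86 − 49 = 37 m.
N² = (9.8/1024.5185) × (1.301/37) = 3.3634 × 10⁻⁴ s⁻².
N = √(3.3634 × 10⁻⁴) = 0.018340 rad s⁻¹, so T = 2π/N = 342.59 s ≈ 343 s.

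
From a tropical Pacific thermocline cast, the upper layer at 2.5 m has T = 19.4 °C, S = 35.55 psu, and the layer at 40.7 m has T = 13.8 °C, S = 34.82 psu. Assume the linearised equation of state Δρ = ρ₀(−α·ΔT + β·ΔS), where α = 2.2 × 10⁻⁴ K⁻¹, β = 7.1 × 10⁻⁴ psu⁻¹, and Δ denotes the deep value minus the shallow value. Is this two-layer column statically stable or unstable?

stable

ΔT = 13.8 − 19.4 = -5.6 K and ΔS = 34.82 − 35.55 = -0.73 psu (deep − shallow).
−αΔT = 1.232 × 10⁻³; βΔS = -5.183 × 10⁻⁴; sum Δρ/ρ₀ = 7.137 × 10⁻⁴.
Δρ/ρ₀ > 0, so Δρ > 0: deeper water is denser → statically stable.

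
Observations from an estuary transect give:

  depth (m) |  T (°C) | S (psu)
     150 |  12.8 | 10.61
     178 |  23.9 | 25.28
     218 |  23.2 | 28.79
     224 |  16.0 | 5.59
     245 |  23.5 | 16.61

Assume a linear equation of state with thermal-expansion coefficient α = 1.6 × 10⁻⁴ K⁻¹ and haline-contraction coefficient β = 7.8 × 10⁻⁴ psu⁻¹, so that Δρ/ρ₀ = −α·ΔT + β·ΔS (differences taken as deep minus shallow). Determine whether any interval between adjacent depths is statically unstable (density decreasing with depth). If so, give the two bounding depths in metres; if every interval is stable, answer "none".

Evaluate Δρ/ρ₀ = −αΔT + βΔS across each adjacent pair:
  150–178 m: −αΔT+βΔS = −(1.6 × 10⁻⁴)(+11.1)+(7.8 × 10⁻⁴)(+14.67) = 9.7 × 10⁻³ → stable
  178–218 m: −αΔT+βΔS = −(1.6 × 10⁻⁴)(-0.7)+(7.8 × 10⁻⁴)(+3.51) = 2.8 × 10⁻³ → stable
  218–224 m: −αΔT+βΔS = −(1.6 × 10⁻⁴)(-7.2)+(7.8 × 10⁻⁴)(-23.20) = -0.017 → UNSTABLE
  224–245 m: −αΔT+βΔS = −(1.6 × 10⁻⁴)(+7.5)+(7.8 × 10⁻⁴)(+11.02) = 7.4 × 10⁻³ → stable
The 218–224 m interval has Δρ < 0: lighter water underlies denser water.

218–224 m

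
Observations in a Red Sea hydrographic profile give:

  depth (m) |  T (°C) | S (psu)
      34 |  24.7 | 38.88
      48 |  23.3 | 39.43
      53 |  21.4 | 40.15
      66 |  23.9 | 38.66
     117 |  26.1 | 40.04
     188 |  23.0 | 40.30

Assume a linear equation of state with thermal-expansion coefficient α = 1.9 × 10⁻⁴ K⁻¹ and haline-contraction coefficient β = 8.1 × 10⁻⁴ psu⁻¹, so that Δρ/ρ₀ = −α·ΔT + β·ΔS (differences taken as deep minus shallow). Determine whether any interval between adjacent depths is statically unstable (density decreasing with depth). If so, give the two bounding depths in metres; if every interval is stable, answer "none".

53–66 m

Evaluate Δρ/ρ₀ = −αΔT + βΔS across each adjacent pair:
  34–48 m: −αΔT+βΔS = −(1.9 × 10⁻⁴)(-1.4)+(8.1 × 10⁻⁴)(+0.55) = 7.1 × 10⁻⁴ → stable
  48–53 m: −αΔT+βΔS = −(1.9 × 10⁻⁴)(-1.9)+(8.1 × 10⁻⁴)(+0.72) = 9.4 × 10⁻⁴ → stable
  53–66 m: −αΔT+βΔS = −(1.9 × 10⁻⁴)(+2.5)+(8.1 × 10⁻⁴)(-1.49) = -1.7 × 10⁻³ → UNSTABLE
  66–117 m: −αΔT+βΔS = −(1.9 × 10⁻⁴)(+2.2)+(8.1 × 10⁻⁴)(+1.38) = 7.0 × 10⁻⁴ → stable
  117–188 m: −αΔT+βΔS = −(1.9 × 10⁻⁴)(-3.1)+(8.1 × 10⁻⁴)(+0.26) = 8.0 × 10⁻⁴ → stable
The 53–66 m interval has Δρ < 0: lighter water underlies denser water.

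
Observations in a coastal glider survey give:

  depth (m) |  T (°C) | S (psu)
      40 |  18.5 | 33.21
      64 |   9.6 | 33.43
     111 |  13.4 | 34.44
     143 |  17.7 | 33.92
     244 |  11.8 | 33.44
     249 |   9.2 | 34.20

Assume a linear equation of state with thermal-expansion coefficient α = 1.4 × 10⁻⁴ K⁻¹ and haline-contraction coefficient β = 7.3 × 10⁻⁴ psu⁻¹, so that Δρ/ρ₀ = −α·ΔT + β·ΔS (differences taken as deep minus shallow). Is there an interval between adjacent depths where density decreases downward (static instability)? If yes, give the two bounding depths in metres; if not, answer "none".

Evaluate Δρ/ρ₀ = −αΔT + βΔS across each adjacent pair:
  40–64 m: −αΔT+βΔS = −(1.4 × 10⁻⁴)(-8.9)+(7.3 × 10⁻⁴)(+0.22) = 1.4 × 10⁻³ → stable
  64–111 m: −αΔT+βΔS = −(1.4 × 10⁻⁴)(+3.8)+(7.3 × 10⁻⁴)(+1.01) = 2.1 × 10⁻⁴ → stable
  111–143 m: −αΔT+βΔS = −(1.4 × 10⁻⁴)(+4.3)+(7.3 × 10⁻⁴)(-0.52) = -9.8 × 10⁻⁴ → UNSTABLE
  143–244 m: −αΔT+βΔS = −(1.4 × 10⁻⁴)(-5.9)+(7.3 × 10⁻⁴)(-0.48) = 4.8 × 10⁻⁴ → stable
  244–249 m: −αΔT+βΔS = −(1.4 × 10⁻⁴)(-2.6)+(7.3 × 10⁻⁴)(+0.76) = 9.2 × 10⁻⁴ → stable
The 111–143 m interval has Δρ < 0: lighter water underlies denser water.

111–143 m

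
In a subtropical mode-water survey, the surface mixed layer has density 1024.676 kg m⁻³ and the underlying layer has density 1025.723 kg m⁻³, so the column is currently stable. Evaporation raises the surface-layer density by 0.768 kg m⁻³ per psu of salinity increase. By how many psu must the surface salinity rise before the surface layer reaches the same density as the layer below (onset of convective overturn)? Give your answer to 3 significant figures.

Density deficit of the surface layer: 1025.723 − 1024.676 = 1.047 kg m⁻³.
Required change = 1.047 / 0.768 = 1.36 psu.

1.36 psu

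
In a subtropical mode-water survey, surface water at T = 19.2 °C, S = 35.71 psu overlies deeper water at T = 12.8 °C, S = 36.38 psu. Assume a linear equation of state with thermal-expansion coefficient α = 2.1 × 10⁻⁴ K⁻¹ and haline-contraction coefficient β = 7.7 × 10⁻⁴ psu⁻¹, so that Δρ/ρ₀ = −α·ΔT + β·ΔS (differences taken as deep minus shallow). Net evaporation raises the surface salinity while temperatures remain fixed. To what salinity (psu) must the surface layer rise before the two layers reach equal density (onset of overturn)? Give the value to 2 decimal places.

38.13 psu

Neutral buoyancy requires −α(T_deep − T_surf) + β(S_deep − S_surf′) = 0.
S_surf′ = S_deep − (α/β)·ΔT = 36.38 − (2.1 × 10⁻⁴/7.7 × 10⁻⁴)·(-6.4) = 38.1255 psu.
Increase required: 38.1255 − 35.71 = 2.4155 psu.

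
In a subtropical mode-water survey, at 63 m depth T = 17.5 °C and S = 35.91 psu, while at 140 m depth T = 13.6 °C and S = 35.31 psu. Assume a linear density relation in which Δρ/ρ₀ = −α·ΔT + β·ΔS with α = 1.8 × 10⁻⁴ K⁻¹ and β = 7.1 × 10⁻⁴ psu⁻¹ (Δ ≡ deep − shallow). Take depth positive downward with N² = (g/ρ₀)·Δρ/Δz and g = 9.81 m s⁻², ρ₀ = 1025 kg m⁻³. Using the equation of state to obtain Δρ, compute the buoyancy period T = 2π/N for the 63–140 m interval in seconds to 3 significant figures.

1.06 × 10³ s

ΔT = -3.9 K, ΔS = -0.60 psu (deep − shallow).
Δρ/ρ₀ = −αΔT + βΔS = 7.02 × 10⁻⁴ − 4.26 × 10⁻⁴ = 2.76 × 10⁻⁴, so Δρ ≈ 0.2829 kg m⁻³.
N² = (g/ρ₀)·Δρ/Δz = g·(Δρ/ρ₀)/Δz = 9.81 × 2.76 × 10⁻⁴ / 77 = 3.5163 × 10⁻⁵ s⁻².
N = √(3.5163 × 10⁻⁵) = 5.9298 × 10⁻³ rad s⁻¹ → T = 2π/N = 1.0596 × 10³ s ≈ 1.06 × 10³ s.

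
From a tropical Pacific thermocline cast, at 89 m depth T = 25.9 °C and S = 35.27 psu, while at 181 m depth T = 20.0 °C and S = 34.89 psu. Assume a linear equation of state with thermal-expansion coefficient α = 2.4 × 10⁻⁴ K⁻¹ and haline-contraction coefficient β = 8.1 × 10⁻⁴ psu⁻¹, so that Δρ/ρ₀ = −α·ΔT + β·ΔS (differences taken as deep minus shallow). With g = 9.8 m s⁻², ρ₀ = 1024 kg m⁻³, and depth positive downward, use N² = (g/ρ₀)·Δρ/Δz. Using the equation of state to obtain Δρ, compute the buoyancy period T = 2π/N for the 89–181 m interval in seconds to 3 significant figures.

578 s

ΔT = -5.9 K, ΔS = -0.38 psu (deep − shallow).
Δρ/ρ₀ = −αΔT + βΔS = 1.416 × 10⁻³ − 3.078 × 10⁻⁴ = 1.1082 × 10⁻³, so Δρ ≈ 1.135 kg m⁻³.
N² = (g/ρ₀)·Δρ/Δz = g·(Δρ/ρ₀)/Δz = 9.8 × 1.1082 × 10⁻³ / 92 = 1.1805 × 10⁻⁴ s⁻².
N = √(1.1805 × 10⁻⁴) = 0.010865 rad s⁻¹ → T = 2π/N = 578.30 s ≈ 578 s.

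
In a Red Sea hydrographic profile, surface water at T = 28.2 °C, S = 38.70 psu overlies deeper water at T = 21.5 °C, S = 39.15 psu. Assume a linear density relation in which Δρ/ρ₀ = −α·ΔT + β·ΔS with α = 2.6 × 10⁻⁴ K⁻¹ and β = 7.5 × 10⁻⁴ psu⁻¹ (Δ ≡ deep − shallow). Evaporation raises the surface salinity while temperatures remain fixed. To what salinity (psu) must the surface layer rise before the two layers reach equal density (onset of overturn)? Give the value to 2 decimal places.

41.47 psu

Neutral buoyancy requires −α(T_deep − T_surf) + β(S_deep − S_surf′) = 0.
S_surf′ = S_deep − (α/β)·ΔT = 39.15 − (2.6 × 10⁻⁴/7.5 × 10⁻⁴)·(-6.7) = 41.4727 psu.
Increase required: 41.4727 − 38.70 = 2.7727 psu.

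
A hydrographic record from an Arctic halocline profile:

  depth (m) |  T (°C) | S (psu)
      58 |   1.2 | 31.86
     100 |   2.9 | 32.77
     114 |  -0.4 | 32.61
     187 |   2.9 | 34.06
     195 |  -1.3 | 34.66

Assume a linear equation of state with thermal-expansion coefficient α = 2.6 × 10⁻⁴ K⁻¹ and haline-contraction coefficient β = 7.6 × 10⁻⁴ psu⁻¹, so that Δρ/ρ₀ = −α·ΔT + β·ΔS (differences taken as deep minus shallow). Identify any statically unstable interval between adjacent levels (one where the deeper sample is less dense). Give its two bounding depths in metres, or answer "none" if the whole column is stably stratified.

none

Evaluate Δρ/ρ₀ = −αΔT + βΔS across each adjacent pair:
  58–100 m: −αΔT+βΔS = −(2.6 × 10⁻⁴)(+1.7)+(7.6 × 10⁻⁴)(+0.91) = 2.5 × 10⁻⁴ → stable
  100–114 m: −αΔT+βΔS = −(2.6 × 10⁻⁴)(-3.3)+(7.6 × 10⁻⁴)(-0.16) = 7.4 × 10⁻⁴ → stable
  114–187 m: −αΔT+βΔS = −(2.6 × 10⁻⁴)(+3.3)+(7.6 × 10⁻⁴)(+1.45) = 2.4 × 10⁻⁴ → stable
  187–195 m: −αΔT+βΔS = −(2.6 × 10⁻⁴)(-4.2)+(7.6 × 10⁻⁴)(+0.60) = 1.5 × 10⁻³ → stable
Every interval has Δρ > 0: the column is stably stratified throughout.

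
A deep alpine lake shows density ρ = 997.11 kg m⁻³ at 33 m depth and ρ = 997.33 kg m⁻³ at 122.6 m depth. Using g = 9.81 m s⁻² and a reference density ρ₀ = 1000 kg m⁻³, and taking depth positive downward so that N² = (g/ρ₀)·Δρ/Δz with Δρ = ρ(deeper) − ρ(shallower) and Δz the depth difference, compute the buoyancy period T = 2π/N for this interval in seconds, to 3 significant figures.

Δρ = 997.33 − 997.11 = 0.22 kg m⁻³ over Δz = 122.6 − 33 = 89.6 m.
N² = (9.81/1000) × (0.22/89.6) = 2.4087 × 10⁻⁵ s⁻².
N = √(2.4087 × 10⁻⁵) = 4.9079 × 10⁻³ rad s⁻¹, so T = 2π/N = 1.2802 × 10³ s ≈ 1.28 × 10³ s.

1.28 × 10³ s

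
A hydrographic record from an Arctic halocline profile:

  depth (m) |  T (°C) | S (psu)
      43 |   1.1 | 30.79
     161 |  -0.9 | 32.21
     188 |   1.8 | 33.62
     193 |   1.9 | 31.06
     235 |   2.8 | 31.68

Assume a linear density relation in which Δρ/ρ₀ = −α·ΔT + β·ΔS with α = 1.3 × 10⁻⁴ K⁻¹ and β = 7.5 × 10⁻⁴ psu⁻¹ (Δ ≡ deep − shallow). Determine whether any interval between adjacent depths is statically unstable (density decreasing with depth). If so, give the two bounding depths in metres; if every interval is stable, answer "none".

188–193 m

Evaluate Δρ/ρ₀ = −αΔT + βΔS across each adjacent pair:
  43–161 m: −αΔT+βΔS = −(1.3 × 10⁻⁴)(-2.0)+(7.5 × 10⁻⁴)(+1.42) = 1.3 × 10⁻³ → stable
  161–188 m: −αΔT+βΔS = −(1.3 × 10⁻⁴)(+2.7)+(7.5 × 10⁻⁴)(+1.41) = 7.1 × 10⁻⁴ → stable
  188–193 m: −αΔT+βΔS = −(1.3 × 10⁻⁴)(+0.1)+(7.5 × 10⁻⁴)(-2.56) = -1.9 × 10⁻³ → UNSTABLE
  193–235 m: −αΔT+βΔS = −(1.3 × 10⁻⁴)(+0.9)+(7.5 × 10⁻⁴)(+0.62) = 3.5 × 10⁻⁴ → stable
The 188–193 m interval has Δρ < 0: lighter water underlies denser water.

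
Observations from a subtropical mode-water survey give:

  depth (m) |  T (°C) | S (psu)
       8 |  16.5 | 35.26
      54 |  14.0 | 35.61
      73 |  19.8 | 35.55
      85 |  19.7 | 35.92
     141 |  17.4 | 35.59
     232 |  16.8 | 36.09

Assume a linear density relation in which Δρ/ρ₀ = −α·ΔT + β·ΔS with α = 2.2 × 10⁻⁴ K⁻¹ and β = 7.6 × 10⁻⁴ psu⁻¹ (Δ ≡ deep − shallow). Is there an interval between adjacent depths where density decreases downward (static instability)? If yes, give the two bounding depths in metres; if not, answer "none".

54–73 m

Evaluate Δρ/ρ₀ = −αΔT + βΔS across each adjacent pair:
  8–54 m: −αΔT+βΔS = −(2.2 × 10⁻⁴)(-2.5)+(7.6 × 10⁻⁴)(+0.35) = 8.2 × 10⁻⁴ → stable
  54–73 m: −αΔT+βΔS = −(2.2 × 10⁻⁴)(+5.8)+(7.6 × 10⁻⁴)(-0.06) = -1.3 × 10⁻³ → UNSTABLE
  73–85 m: −αΔT+βΔS = −(2.2 × 10⁻⁴)(-0.1)+(7.6 × 10⁻⁴)(+0.37) = 3.0 × 10⁻⁴ → stable
  85–141 m: −αΔT+βΔS = −(2.2 × 10⁻⁴)(-2.3)+(7.6 × 10⁻⁴)(-0.33) = 2.6 × 10⁻⁴ → stable
  141–232 m: −αΔT+βΔS = −(2.2 × 10⁻⁴)(-0.6)+(7.6 × 10⁻⁴)(+0.50) = 5.1 × 10⁻⁴ → stable
The 54–73 m interval has Δρ < 0: lighter water underlies denser water.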